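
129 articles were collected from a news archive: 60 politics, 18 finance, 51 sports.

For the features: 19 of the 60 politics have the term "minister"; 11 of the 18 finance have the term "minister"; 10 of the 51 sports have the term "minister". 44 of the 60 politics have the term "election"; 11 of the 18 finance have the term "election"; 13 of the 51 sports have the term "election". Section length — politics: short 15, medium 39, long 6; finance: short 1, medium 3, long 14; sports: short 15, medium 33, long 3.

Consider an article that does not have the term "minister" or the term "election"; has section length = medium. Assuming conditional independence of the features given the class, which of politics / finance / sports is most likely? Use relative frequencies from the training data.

politics: (60/129) × (41/60) × (16/60) × (39/60) ≈ 0.0550904
finance: (18/129) × (7/18) × (7/18) × (3/18) ≈ 0.00351708
sports: (51/129) × (41/51) × (38/51) × (33/51) ≈ 0.153233
Highest score → sports.

sports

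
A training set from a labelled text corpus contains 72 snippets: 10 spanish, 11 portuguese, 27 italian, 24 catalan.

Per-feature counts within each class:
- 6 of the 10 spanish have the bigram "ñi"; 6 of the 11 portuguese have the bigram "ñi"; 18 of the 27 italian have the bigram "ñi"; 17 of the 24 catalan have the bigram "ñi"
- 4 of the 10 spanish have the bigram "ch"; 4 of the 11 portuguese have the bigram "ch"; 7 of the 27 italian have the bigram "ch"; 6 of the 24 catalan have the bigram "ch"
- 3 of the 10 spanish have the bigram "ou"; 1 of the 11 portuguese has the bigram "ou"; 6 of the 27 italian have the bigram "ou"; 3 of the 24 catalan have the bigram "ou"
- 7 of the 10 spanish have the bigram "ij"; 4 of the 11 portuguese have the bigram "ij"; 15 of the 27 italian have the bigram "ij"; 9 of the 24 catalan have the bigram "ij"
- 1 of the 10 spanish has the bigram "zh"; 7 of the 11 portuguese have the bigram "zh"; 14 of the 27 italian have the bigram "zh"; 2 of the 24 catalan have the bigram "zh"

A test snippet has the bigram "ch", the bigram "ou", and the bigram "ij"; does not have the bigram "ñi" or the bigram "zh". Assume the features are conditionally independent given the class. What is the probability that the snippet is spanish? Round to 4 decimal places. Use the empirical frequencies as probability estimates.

spanish: (10/72) × (4/10) × (4/10) × (3/10) × (7/10) × (9/10) = 0.0042
portuguese: (11/72) × (5/11) × (4/11) × (1/11) × (4/11) × (4/11) ≈ 0.000303562
italian: (27/72) × (9/27) × (7/27) × (6/27) × (15/27) × (13/27) ≈ 0.00192637
catalan: (24/72) × (7/24) × (6/24) × (3/24) × (9/24) × (22/24) ≈ 0.00104438
P(spanish | x) = 0.0042 / 0.007474312 ≈ 0.5619

0.5619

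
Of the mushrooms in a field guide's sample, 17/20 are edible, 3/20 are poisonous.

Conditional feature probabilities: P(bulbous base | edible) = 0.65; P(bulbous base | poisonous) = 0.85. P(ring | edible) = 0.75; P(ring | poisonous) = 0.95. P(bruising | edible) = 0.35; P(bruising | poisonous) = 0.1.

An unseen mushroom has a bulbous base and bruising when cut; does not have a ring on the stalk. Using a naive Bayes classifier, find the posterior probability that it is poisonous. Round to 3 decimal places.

edible: 0.85 × 0.65 × (1−0.75) × 0.35 = 0.04834375
poisonous: 0.15 × 0.85 × (1−0.95) × 0.1 = 0.0006375
P(poisonous | x) = 0.0006375 / 0.04898125 ≈ 0.013

0.013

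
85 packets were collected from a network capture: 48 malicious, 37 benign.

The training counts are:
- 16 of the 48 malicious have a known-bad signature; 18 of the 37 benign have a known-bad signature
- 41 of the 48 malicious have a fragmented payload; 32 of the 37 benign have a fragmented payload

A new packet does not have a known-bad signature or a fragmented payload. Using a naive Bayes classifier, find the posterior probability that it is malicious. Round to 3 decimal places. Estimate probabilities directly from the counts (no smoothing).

0.645

malicious: (48/85) × (32/48) × (7/48) ≈ 0.054902
benign: (37/85) × (19/37) × (5/37) ≈ 0.0302067
P(malicious | x) = 0.054902 / 0.0851087 ≈ 0.645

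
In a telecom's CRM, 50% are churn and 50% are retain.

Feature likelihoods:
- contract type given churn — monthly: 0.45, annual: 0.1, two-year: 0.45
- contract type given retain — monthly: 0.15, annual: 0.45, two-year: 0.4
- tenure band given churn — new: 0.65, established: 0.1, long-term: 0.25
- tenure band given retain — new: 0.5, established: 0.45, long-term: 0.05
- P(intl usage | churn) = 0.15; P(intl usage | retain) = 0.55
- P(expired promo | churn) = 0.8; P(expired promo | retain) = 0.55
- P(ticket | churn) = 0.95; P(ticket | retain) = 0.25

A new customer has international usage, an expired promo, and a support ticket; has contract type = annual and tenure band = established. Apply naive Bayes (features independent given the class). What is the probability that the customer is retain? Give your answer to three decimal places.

churn: 0.5 × 0.1 × 0.1 × 0.15 × 0.8 × 0.95 = 0.00057
retain: 0.5 × 0.45 × 0.45 × 0.55 × 0.55 × 0.25 = 0.00765703125
P(retain | x) = 0.00765703125 / 0.00822703125 ≈ 0.931

0.931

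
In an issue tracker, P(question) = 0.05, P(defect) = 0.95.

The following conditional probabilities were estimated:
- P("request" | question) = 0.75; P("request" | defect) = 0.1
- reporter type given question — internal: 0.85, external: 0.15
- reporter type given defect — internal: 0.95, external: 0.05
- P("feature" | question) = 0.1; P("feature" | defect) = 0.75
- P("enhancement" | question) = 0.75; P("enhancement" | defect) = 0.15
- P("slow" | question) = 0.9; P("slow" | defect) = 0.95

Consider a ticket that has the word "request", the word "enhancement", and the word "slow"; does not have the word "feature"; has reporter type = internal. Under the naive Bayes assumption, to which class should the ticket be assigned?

question

question: 0.05 × 0.75 × 0.85 × (1−0.1) × 0.75 × 0.9 = 0.0193640625
defect: 0.95 × 0.1 × 0.95 × (1−0.75) × 0.15 × 0.95 = 0.00321515625
Highest score → question.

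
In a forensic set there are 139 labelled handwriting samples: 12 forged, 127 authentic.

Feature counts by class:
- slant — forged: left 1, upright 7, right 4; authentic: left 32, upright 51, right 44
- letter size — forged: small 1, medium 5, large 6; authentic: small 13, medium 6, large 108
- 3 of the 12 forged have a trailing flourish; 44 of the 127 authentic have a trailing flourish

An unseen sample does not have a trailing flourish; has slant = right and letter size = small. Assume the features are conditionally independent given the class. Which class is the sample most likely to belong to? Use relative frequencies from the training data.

authentic

forged: (12/139) × (4/12) × (1/12) × (9/12) ≈ 0.00179856
authentic: (127/139) × (44/127) × (13/127) × (83/127) ≈ 0.0211764
Highest score → authentic.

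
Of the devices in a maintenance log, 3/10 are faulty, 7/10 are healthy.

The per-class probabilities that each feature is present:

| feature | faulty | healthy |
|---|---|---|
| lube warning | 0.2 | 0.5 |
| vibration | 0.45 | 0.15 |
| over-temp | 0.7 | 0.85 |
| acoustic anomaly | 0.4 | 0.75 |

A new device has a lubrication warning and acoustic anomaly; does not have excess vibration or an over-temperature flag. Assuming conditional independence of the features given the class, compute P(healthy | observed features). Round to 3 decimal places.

faulty: 0.3 × 0.2 × (1−0.45) × (1−0.7) × 0.4 = 0.00396
healthy: 0.7 × 0.5 × (1−0.15) × (1−0.85) × 0.75 = 0.03346875
P(healthy | x) = 0.03346875 / 0.03742875 ≈ 0.894

0.894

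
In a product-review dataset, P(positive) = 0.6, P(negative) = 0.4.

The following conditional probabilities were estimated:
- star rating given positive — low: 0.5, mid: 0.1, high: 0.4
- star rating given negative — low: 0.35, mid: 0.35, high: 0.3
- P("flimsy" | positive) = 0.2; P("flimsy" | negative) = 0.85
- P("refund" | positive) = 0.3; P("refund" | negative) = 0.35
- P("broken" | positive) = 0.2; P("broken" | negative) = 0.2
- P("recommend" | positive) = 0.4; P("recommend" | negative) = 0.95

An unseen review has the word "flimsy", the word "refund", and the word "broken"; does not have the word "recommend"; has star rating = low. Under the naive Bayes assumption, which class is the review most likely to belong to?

positive: 0.6 × 0.5 × 0.2 × 0.3 × 0.2 × (1−0.4) = 0.00216
negative: 0.4 × 0.35 × 0.85 × 0.35 × 0.2 × (1−0.95) = 0.0004165
Highest score → positive.

positive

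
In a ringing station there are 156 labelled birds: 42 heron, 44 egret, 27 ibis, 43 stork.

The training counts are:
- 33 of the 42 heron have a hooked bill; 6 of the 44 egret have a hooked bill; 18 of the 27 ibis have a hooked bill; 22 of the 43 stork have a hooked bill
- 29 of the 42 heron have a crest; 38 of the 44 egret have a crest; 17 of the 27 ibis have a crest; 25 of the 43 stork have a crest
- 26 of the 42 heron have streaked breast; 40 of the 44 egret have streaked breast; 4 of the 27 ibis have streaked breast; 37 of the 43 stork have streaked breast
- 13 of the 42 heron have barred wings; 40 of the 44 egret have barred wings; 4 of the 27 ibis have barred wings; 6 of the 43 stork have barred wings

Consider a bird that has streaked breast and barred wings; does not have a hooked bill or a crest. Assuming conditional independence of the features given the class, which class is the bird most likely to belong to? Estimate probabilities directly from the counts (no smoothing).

egret

heron: (42/156) × (9/42) × (13/42) × (26/42) × (13/42) ≈ 0.00342161
egret: (44/156) × (38/44) × (6/44) × (40/44) × (40/44) ≈ 0.0274519
ibis: (27/156) × (9/27) × (10/27) × (4/27) × (4/27) ≈ 0.000468972
stork: (43/156) × (21/43) × (18/43) × (37/43) × (6/43) ≈ 0.00676573
Highest score → egret.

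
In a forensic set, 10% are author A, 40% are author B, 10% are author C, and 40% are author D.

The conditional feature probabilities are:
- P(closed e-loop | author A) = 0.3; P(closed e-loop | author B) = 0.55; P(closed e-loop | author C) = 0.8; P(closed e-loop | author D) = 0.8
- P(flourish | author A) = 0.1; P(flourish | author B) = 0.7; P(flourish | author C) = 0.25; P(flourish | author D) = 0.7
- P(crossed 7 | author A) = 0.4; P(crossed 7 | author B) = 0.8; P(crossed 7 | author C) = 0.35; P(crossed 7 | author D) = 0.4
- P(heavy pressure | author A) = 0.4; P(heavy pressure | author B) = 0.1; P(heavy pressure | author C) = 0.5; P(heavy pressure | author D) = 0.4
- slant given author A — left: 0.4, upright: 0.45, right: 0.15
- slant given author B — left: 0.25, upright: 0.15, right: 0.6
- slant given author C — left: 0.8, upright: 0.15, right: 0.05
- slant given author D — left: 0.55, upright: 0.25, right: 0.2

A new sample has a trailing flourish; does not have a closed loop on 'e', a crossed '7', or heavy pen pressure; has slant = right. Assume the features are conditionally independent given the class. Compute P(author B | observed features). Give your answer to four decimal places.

0.7519

author A: 0.1 × (1−0.3) × 0.1 × (1−0.4) × (1−0.4) × 0.15 = 0.000378
author B: 0.4 × (1−0.55) × 0.7 × (1−0.8) × (1−0.1) × 0.6 = 0.013608
author C: 0.1 × (1−0.8) × 0.25 × (1−0.35) × (1−0.5) × 0.05 = 0.00008125
author D: 0.4 × (1−0.8) × 0.7 × (1−0.4) × (1−0.4) × 0.2 = 0.004032
P(author B | x) = 0.013608 / 0.01809925 ≈ 0.7519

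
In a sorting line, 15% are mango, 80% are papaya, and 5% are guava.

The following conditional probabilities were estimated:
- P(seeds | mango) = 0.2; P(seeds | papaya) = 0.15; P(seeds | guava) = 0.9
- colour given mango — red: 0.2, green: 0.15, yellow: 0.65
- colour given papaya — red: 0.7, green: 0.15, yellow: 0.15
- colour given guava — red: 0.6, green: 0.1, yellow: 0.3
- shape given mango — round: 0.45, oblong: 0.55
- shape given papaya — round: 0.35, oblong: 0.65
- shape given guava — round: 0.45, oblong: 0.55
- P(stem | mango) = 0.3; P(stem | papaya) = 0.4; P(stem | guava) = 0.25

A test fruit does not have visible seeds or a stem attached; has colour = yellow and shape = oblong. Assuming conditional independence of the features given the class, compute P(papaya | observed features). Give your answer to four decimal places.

0.5648

mango: 0.15 × (1−0.2) × 0.65 × 0.55 × (1−0.3) = 0.03003
papaya: 0.8 × (1−0.15) × 0.15 × 0.65 × (1−0.4) = 0.03978
guava: 0.05 × (1−0.9) × 0.3 × 0.55 × (1−0.25) = 0.00061875
P(papaya | x) = 0.03978 / 0.07042875 ≈ 0.5648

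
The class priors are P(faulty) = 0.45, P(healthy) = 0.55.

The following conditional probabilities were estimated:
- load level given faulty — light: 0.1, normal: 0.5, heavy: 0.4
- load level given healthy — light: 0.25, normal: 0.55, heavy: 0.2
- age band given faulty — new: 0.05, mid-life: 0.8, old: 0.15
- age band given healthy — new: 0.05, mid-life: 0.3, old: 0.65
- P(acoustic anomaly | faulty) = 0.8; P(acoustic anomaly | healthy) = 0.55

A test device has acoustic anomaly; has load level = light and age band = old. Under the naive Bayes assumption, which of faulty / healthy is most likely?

faulty: 0.45 × 0.1 × 0.15 × 0.8 = 0.0054
healthy: 0.55 × 0.25 × 0.65 × 0.55 = 0.04915625
Highest score → healthy.

healthy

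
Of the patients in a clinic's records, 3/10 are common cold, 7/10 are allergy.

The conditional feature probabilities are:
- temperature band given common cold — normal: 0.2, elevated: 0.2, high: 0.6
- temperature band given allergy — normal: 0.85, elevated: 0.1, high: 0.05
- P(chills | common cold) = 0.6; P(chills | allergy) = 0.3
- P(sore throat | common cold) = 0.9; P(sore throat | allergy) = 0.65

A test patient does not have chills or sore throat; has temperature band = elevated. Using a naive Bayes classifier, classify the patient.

allergy

common cold: 0.3 × 0.2 × (1−0.6) × (1−0.9) = 0.0024
allergy: 0.7 × 0.1 × (1−0.3) × (1−0.65) = 0.01715
Highest score → allergy.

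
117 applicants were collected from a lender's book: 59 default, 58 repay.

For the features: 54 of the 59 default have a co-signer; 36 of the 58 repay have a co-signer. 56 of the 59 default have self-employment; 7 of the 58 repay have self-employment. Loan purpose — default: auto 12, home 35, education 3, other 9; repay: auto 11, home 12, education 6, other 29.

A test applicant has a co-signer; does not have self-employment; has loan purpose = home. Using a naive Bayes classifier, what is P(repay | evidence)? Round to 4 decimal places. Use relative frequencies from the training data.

0.8008

default: (59/117) × (54/59) × (3/59) × (35/59) ≈ 0.0139217
repay: (58/117) × (36/58) × (51/58) × (12/58) ≈ 0.0559773
P(repay | x) = 0.0559773 / 0.069899 ≈ 0.8008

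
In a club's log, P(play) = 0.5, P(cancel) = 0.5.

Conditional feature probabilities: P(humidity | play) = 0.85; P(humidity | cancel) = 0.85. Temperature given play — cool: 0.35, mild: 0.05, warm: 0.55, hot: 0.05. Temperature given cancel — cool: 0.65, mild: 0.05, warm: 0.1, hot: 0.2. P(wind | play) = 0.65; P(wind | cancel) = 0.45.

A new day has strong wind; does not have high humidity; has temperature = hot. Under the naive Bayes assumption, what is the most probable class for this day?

play: 0.5 × (1−0.85) × 0.05 × 0.65 = 0.0024375
cancel: 0.5 × (1−0.85) × 0.2 × 0.45 = 0.00675
Highest score → cancel.

cancel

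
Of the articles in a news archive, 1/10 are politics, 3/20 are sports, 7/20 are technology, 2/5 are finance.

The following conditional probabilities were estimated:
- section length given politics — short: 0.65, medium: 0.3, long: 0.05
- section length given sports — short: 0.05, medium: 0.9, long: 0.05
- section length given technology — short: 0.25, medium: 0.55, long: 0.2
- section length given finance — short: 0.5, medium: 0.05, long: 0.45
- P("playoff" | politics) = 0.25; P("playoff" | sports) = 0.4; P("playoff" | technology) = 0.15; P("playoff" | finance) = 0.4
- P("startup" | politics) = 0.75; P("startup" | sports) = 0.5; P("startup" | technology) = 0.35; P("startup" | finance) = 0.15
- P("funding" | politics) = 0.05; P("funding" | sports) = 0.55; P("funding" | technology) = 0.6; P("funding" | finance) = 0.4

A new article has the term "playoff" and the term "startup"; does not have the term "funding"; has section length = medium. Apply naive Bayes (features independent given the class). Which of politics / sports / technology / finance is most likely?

politics: 0.1 × 0.3 × 0.25 × 0.75 × (1−0.05) = 0.00534375
sports: 0.15 × 0.9 × 0.4 × 0.5 × (1−0.55) = 0.01215
technology: 0.35 × 0.55 × 0.15 × 0.35 × (1−0.6) = 0.0040425
finance: 0.4 × 0.05 × 0.4 × 0.15 × (1−0.4) = 0.00072
Highest score → sports.

sports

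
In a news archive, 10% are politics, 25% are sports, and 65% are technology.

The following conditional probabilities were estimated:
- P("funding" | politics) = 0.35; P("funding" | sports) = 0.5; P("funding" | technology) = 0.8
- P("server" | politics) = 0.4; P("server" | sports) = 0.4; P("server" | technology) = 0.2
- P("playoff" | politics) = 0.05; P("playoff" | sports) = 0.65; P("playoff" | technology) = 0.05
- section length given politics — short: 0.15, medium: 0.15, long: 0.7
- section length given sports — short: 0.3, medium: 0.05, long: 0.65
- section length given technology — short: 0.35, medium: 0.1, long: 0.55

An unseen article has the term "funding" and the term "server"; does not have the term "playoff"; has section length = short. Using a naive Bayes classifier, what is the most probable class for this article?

technology

politics: 0.1 × 0.35 × 0.4 × (1−0.05) × 0.15 = 0.001995
sports: 0.25 × 0.5 × 0.4 × (1−0.65) × 0.3 = 0.00525
technology: 0.65 × 0.8 × 0.2 × (1−0.05) × 0.35 = 0.03458
Highest score → technology.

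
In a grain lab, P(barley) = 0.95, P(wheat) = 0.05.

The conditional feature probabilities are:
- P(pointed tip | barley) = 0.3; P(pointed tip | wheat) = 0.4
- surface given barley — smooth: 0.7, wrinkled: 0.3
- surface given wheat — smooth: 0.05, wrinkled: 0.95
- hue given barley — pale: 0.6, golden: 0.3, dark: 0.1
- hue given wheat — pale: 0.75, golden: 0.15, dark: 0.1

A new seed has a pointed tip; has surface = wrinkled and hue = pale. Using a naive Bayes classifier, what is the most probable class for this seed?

barley: 0.95 × 0.3 × 0.3 × 0.6 = 0.0513
wheat: 0.05 × 0.4 × 0.95 × 0.75 = 0.01425
Highest score → barley.

barley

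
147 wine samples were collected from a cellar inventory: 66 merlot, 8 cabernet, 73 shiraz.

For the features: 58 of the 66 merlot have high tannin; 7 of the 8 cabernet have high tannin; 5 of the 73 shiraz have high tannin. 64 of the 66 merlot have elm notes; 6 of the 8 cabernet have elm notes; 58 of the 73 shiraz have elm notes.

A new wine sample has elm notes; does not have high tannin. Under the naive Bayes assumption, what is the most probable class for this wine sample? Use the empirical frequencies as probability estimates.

shiraz

merlot: (66/147) × (8/66) × (64/66) ≈ 0.0527726
cabernet: (8/147) × (1/8) × (6/8) ≈ 0.00510204
shiraz: (73/147) × (68/73) × (58/73) ≈ 0.367533
Highest score → shiraz.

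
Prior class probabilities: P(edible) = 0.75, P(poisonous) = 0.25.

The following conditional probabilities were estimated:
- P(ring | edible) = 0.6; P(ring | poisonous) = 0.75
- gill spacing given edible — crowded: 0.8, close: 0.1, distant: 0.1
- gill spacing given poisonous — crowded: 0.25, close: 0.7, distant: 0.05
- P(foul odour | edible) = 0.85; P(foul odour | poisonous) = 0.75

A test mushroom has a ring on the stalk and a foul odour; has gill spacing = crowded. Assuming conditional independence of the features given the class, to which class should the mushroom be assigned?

edible

edible: 0.75 × 0.6 × 0.8 × 0.85 = 0.306
poisonous: 0.25 × 0.75 × 0.25 × 0.75 = 0.03515625
Highest score → edible.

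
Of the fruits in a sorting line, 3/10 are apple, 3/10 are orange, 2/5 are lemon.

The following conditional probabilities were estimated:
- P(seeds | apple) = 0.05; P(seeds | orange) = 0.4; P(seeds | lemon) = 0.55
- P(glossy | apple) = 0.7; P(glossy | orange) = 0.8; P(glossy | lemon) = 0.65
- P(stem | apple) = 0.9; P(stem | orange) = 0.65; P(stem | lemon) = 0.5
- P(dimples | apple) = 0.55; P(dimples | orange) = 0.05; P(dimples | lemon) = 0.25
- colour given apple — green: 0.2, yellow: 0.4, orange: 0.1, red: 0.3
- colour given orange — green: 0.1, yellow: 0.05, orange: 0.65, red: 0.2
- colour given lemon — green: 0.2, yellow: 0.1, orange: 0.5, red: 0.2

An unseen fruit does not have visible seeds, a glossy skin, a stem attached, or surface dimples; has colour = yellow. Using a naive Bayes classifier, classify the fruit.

apple: 0.3 × (1−0.05) × (1−0.7) × (1−0.9) × (1−0.55) × 0.4 = 0.001539
orange: 0.3 × (1−0.4) × (1−0.8) × (1−0.65) × (1−0.05) × 0.05 = 0.0005985
lemon: 0.4 × (1−0.55) × (1−0.65) × (1−0.5) × (1−0.25) × 0.1 = 0.0023625
Highest score → lemon.

lemon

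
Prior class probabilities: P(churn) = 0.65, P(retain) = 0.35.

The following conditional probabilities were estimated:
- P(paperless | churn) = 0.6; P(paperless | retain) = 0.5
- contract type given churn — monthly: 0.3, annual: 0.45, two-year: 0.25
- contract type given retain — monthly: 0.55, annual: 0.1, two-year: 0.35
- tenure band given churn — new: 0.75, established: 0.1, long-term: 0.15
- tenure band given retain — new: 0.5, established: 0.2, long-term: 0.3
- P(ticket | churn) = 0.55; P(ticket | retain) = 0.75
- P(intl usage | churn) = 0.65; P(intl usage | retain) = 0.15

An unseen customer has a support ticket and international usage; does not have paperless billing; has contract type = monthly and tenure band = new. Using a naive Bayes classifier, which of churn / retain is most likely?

churn: 0.65 × (1−0.6) × 0.3 × 0.75 × 0.55 × 0.65 = 0.02091375
retain: 0.35 × (1−0.5) × 0.55 × 0.5 × 0.75 × 0.15 = 0.0054140625
Highest score → churn.

churn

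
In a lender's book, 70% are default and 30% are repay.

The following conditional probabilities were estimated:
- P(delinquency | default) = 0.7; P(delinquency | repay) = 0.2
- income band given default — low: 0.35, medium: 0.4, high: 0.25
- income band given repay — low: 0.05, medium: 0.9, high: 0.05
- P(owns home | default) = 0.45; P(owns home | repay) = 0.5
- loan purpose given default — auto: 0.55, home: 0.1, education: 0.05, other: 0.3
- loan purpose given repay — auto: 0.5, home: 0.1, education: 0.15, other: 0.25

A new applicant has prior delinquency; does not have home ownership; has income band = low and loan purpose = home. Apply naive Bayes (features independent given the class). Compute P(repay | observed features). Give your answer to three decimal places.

default: 0.7 × 0.7 × 0.35 × (1−0.45) × 0.1 = 0.0094325
repay: 0.3 × 0.2 × 0.05 × (1−0.5) × 0.1 = 0.00015
P(repay | x) = 0.00015 / 0.0095825 ≈ 0.016

0.016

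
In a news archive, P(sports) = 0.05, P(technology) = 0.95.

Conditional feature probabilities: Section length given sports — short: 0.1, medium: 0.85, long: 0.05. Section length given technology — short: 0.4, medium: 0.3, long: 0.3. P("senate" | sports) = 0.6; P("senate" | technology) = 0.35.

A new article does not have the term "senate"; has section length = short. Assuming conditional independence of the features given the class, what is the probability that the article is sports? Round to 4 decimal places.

sports: 0.05 × 0.1 × (1−0.6) = 0.002
technology: 0.95 × 0.4 × (1−0.35) = 0.247
P(sports | x) = 0.002 / 0.249 ≈ 0.0080

0.0080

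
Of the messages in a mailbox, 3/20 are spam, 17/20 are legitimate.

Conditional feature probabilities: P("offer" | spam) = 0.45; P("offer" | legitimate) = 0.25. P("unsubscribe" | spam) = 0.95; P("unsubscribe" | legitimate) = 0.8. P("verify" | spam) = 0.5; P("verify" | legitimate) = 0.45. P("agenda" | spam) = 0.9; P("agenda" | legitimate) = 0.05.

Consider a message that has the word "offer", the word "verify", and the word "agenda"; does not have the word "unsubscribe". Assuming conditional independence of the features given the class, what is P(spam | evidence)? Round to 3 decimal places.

spam: 0.15 × 0.45 × (1−0.95) × 0.5 × 0.9 = 0.00151875
legitimate: 0.85 × 0.25 × (1−0.8) × 0.45 × 0.05 = 0.00095625
P(spam | x) = 0.00151875 / 0.002475 ≈ 0.614

0.614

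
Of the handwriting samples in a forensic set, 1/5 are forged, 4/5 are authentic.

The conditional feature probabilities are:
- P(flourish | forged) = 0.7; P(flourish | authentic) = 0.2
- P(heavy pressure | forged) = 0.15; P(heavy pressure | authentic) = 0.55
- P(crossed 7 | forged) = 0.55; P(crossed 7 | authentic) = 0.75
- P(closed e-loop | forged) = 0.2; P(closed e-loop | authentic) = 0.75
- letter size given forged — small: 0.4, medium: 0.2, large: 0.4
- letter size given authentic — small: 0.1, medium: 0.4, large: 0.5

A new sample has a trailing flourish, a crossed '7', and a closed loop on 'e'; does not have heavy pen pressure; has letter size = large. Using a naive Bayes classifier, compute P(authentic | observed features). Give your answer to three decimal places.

forged: 0.2 × 0.7 × (1−0.15) × 0.55 × 0.2 × 0.4 = 0.005236
authentic: 0.8 × 0.2 × (1−0.55) × 0.75 × 0.75 × 0.5 = 0.02025
P(authentic | x) = 0.02025 / 0.025486 ≈ 0.795

0.795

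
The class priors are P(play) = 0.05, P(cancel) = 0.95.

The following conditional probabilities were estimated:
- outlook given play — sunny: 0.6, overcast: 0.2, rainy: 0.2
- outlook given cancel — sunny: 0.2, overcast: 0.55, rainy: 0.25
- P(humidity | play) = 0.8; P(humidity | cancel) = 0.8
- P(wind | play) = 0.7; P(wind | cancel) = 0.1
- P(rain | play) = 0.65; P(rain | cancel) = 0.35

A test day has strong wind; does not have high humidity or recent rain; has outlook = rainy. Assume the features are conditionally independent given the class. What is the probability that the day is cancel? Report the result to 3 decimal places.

play: 0.05 × 0.2 × (1−0.8) × 0.7 × (1−0.65) = 0.00049
cancel: 0.95 × 0.25 × (1−0.8) × 0.1 × (1−0.35) = 0.0030875
P(cancel | x) = 0.0030875 / 0.0035775 ≈ 0.863

0.863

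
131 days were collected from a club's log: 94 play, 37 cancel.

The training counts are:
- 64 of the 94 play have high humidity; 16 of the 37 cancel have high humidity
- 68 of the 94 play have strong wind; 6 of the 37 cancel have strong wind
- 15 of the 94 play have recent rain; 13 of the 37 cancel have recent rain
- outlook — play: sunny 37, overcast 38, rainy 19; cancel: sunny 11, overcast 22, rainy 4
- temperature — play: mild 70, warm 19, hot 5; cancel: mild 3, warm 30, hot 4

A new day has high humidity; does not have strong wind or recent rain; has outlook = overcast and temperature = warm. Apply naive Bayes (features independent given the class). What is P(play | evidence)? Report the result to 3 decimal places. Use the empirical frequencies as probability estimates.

play: (94/131) × (64/94) × (26/94) × (79/94) × (38/94) × (19/94) ≈ 0.00927972
cancel: (37/131) × (16/37) × (31/37) × (24/37) × (22/37) × (30/37) ≈ 0.0320006
P(play | x) = 0.00927972 / 0.04128032 ≈ 0.225

0.225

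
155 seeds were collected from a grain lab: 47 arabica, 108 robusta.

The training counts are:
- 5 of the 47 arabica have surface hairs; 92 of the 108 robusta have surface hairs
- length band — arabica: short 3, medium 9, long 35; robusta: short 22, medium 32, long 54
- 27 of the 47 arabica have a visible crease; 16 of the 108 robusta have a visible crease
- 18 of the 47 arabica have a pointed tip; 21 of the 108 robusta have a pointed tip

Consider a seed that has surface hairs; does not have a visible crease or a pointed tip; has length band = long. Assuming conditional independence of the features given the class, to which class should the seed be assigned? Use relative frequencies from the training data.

robusta

arabica: (47/155) × (5/47) × (35/47) × (20/47) × (29/47) ≈ 0.00630726
robusta: (108/155) × (92/108) × (54/108) × (92/108) × (87/108) ≈ 0.203651
Highest score → robusta.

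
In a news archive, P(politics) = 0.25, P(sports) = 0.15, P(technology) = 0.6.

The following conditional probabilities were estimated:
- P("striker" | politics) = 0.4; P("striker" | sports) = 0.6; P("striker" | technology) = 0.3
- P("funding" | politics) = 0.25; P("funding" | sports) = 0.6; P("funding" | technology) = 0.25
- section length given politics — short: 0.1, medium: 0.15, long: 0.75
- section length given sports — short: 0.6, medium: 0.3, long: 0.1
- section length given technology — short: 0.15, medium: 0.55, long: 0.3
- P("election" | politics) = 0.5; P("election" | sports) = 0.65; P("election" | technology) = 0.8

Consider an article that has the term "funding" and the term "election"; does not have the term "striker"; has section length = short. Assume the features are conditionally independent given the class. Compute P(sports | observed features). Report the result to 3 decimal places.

politics: 0.25 × (1−0.4) × 0.25 × 0.1 × 0.5 = 0.001875
sports: 0.15 × (1−0.6) × 0.6 × 0.6 × 0.65 = 0.01404
technology: 0.6 × (1−0.3) × 0.25 × 0.15 × 0.8 = 0.0126
P(sports | x) = 0.01404 / 0.028515 ≈ 0.492

0.492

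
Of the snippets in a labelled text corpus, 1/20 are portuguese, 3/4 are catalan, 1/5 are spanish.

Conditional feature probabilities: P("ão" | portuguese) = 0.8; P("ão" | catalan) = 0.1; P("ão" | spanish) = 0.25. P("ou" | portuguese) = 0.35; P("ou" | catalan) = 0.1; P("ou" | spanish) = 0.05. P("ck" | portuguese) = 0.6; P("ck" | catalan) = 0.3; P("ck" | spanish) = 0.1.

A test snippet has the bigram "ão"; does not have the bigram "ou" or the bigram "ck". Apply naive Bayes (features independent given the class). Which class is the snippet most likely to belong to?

portuguese: 0.05 × 0.8 × (1−0.35) × (1−0.6) = 0.0104
catalan: 0.75 × 0.1 × (1−0.1) × (1−0.3) = 0.04725
spanish: 0.2 × 0.25 × (1−0.05) × (1−0.1) = 0.04275
Highest score → catalan.

catalan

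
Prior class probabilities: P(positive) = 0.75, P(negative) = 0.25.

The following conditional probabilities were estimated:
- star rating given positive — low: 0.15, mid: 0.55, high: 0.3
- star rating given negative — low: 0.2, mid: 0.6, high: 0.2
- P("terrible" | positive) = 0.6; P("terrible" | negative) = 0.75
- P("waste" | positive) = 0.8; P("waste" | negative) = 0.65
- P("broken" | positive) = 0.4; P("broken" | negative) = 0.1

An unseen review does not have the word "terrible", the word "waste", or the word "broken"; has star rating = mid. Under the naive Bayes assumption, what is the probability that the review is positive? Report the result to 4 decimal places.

0.6263

positive: 0.75 × 0.55 × (1−0.6) × (1−0.8) × (1−0.4) = 0.0198
negative: 0.25 × 0.6 × (1−0.75) × (1−0.65) × (1−0.1) = 0.0118125
P(positive | x) = 0.0198 / 0.0316125 ≈ 0.6263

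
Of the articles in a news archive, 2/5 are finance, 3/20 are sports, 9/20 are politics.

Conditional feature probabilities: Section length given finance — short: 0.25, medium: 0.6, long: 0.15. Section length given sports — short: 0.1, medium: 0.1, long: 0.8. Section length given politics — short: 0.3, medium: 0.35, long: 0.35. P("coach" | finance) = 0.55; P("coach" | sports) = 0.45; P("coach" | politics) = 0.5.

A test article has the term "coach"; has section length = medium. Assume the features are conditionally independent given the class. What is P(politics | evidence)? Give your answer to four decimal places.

finance: 0.4 × 0.6 × 0.55 = 0.132
sports: 0.15 × 0.1 × 0.45 = 0.00675
politics: 0.45 × 0.35 × 0.5 = 0.07875
P(politics | x) = 0.07875 / 0.2175 ≈ 0.3621

0.3621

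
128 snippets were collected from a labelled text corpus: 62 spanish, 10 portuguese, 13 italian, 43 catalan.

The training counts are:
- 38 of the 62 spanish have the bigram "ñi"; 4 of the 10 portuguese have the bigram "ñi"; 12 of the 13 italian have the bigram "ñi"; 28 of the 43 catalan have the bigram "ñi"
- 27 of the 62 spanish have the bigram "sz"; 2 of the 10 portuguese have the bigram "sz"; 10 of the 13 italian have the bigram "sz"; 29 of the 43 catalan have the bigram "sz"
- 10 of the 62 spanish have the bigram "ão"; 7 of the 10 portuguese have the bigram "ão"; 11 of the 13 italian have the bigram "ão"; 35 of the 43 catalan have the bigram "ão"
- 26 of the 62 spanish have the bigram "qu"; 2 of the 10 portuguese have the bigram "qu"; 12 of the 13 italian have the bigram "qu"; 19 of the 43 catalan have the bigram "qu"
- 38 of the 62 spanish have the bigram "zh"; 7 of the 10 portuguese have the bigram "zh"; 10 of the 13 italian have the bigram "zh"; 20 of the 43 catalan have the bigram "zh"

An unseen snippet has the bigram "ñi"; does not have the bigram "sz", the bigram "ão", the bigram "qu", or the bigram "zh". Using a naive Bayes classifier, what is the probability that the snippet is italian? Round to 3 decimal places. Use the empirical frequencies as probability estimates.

spanish: (62/128) × (38/62) × (35/62) × (52/62) × (36/62) × (24/62) ≈ 0.0315931
portuguese: (10/128) × (4/10) × (8/10) × (3/10) × (8/10) × (3/10) = 0.0018
italian: (13/128) × (12/13) × (3/13) × (2/13) × (1/13) × (3/13) ≈ 0.0000590841
catalan: (43/128) × (28/43) × (14/43) × (8/43) × (24/43) × (23/43) ≈ 0.00395577
P(italian | x) = 0.0000590841 / 0.0374079541 ≈ 0.002

0.002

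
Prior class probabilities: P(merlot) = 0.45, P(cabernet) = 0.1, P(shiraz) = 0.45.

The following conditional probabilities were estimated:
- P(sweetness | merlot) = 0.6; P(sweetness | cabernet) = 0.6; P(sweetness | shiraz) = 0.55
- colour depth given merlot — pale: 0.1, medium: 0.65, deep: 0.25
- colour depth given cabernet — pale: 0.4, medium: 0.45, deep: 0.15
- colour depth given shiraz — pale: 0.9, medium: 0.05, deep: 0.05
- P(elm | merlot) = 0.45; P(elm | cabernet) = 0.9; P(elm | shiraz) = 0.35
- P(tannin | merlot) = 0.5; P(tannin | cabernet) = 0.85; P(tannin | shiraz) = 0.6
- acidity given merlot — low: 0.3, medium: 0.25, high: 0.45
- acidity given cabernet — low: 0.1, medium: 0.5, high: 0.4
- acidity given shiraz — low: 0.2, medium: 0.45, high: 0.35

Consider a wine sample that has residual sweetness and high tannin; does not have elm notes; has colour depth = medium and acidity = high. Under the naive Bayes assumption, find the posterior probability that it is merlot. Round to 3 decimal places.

0.893

merlot: 0.45 × 0.6 × 0.65 × (1−0.45) × 0.5 × 0.45 = 0.021718125
cabernet: 0.1 × 0.6 × 0.45 × (1−0.9) × 0.85 × 0.4 = 0.000918
shiraz: 0.45 × 0.55 × 0.05 × (1−0.35) × 0.6 × 0.35 = 0.0016891875
P(merlot | x) = 0.021718125 / 0.0243253125 ≈ 0.893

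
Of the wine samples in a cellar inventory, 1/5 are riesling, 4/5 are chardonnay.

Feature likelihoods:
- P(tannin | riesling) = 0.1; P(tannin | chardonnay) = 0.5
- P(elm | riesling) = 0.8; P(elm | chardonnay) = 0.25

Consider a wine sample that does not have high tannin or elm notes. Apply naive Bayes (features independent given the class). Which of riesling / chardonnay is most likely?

chardonnay

riesling: 0.2 × (1−0.1) × (1−0.8) = 0.036
chardonnay: 0.8 × (1−0.5) × (1−0.25) = 0.3
Highest score → chardonnay.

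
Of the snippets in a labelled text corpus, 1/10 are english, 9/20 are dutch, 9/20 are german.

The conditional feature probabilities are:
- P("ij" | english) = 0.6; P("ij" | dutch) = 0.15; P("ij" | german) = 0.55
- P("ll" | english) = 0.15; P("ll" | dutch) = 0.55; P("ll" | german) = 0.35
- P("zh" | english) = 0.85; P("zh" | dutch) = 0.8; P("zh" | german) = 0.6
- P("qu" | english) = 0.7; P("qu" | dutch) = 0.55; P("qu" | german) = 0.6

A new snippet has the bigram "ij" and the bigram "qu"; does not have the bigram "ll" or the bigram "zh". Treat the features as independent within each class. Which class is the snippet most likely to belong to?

english: 0.1 × 0.6 × (1−0.15) × (1−0.85) × 0.7 = 0.005355
dutch: 0.45 × 0.15 × (1−0.55) × (1−0.8) × 0.55 = 0.00334125
german: 0.45 × 0.55 × (1−0.35) × (1−0.6) × 0.6 = 0.03861
Highest score → german.

german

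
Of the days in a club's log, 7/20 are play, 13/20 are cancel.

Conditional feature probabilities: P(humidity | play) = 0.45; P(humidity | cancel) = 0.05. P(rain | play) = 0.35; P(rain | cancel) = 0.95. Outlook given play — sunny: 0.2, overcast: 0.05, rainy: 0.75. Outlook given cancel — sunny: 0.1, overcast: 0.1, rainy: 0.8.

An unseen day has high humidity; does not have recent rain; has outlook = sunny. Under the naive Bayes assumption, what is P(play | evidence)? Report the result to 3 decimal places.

play: 0.35 × 0.45 × (1−0.35) × 0.2 = 0.020475
cancel: 0.65 × 0.05 × (1−0.95) × 0.1 = 0.0001625
P(play | x) = 0.020475 / 0.0206375 ≈ 0.992

0.992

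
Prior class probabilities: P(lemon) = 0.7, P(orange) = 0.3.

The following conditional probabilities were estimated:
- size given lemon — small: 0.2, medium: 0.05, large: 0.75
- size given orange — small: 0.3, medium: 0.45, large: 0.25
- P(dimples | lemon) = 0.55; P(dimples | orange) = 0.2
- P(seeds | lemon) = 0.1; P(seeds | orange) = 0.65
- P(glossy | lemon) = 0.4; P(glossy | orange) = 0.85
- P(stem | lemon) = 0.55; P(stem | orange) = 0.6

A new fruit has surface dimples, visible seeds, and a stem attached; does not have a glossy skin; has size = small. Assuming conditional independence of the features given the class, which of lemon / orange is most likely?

lemon

lemon: 0.7 × 0.2 × 0.55 × 0.1 × (1−0.4) × 0.55 = 0.002541
orange: 0.3 × 0.3 × 0.2 × 0.65 × (1−0.85) × 0.6 = 0.001053
Highest score → lemon.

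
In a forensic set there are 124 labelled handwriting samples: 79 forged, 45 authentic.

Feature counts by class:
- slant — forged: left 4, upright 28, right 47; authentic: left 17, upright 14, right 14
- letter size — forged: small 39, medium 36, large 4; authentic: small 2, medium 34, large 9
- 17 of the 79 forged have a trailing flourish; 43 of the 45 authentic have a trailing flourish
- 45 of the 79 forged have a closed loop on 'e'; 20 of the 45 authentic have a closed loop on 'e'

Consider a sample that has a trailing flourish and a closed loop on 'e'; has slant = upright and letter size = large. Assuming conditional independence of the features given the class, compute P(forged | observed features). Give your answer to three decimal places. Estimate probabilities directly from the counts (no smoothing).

0.128

forged: (79/124) × (28/79) × (4/79) × (17/79) × (45/79) ≈ 0.00140145
authentic: (45/124) × (14/45) × (9/45) × (43/45) × (20/45) ≈ 0.0095898
P(forged | x) = 0.00140145 / 0.01099125 ≈ 0.128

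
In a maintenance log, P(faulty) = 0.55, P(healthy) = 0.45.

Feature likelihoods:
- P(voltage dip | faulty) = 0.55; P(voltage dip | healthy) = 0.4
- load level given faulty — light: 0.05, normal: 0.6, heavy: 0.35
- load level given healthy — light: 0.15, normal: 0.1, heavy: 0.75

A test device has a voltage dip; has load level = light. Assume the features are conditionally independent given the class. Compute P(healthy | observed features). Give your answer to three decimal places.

faulty: 0.55 × 0.55 × 0.05 = 0.015125
healthy: 0.45 × 0.4 × 0.15 = 0.027
P(healthy | x) = 0.027 / 0.042125 ≈ 0.641

0.641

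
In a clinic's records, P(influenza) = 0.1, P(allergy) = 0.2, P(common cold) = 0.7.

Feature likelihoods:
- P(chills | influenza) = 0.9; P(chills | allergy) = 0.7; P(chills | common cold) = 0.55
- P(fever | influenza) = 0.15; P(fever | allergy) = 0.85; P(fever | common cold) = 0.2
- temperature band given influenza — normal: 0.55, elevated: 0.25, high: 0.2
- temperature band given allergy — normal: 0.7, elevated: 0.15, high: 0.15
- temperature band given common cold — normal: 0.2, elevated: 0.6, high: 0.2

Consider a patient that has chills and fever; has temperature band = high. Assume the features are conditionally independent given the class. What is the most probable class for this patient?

allergy

influenza: 0.1 × 0.9 × 0.15 × 0.2 = 0.0027
allergy: 0.2 × 0.7 × 0.85 × 0.15 = 0.01785
common cold: 0.7 × 0.55 × 0.2 × 0.2 = 0.0154
Highest score → allergy.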